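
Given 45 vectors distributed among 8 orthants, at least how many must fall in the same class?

By pigeonhole with 45 objects and 8 categories: ceiling(45/8).

Final answer: 6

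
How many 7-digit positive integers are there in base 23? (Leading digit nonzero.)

These are the integers in [23^6, 23^7), so the count is 23^7 - 23^6 = 22 x 23^6.

Final answer: 3256789558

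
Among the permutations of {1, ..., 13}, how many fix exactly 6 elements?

Choose which 6 elements are fixed: C(13,6) = 1716.
Derange the remaining 7 using D(j) = (j-1)(D(j-1) + D(j-2)), D(0)=1, D(1)=0: D(2)=1, D(3)=2, D(4)=9, D(5)=44, D(6)=265, D(7)=1854.
Total: 1716 x 1854.

Final answer: C(13,6) D(7) = 3181464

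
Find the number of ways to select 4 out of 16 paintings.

C(16,4) = 16!/(4! x (16-4)!).

Final answer: C(16,4) = 1820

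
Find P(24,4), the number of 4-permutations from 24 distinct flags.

P(24,4) = 24!/(24-4)! = 24!/20!.

Final answer: P(24,4) = 255024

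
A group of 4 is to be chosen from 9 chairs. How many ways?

C(9,4) = 9!/(4! x 5!).

Final answer: \binom{9}{4} = 126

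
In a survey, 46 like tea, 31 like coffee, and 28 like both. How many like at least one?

|A union B| = |A| + |B| - |A intersect B| = 46 + 31 - 28.

Final answer: 49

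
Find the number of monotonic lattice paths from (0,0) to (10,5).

Each path has 10 right steps and 5 up steps in some order (15 steps total).
Choose which 5 of the 15 steps are up: C(15,5).

Final answer: C(15,5) = 3003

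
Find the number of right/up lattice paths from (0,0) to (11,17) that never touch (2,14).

Total paths to (11,17): C(28,17) = 21474180.
Paths through (2,14): C(16,14) x C(12,3) = 26400.
Avoiding (2,14): 21474180 - 26400.

Final answer: 21447780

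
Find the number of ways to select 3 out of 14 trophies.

C(14,3) = 14!/(3! x 11!).

Final answer: \binom{14}{3} = 364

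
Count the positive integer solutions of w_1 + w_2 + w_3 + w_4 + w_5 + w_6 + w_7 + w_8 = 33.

Substitute w'_i = w_i - 1 (so w'_i >= 0). Then sum w'_i = 33 - 8 = 25.
Stars and bars: C(25+8-1, 8-1) = C(32,7).

Final answer: C(32,7) = 3365856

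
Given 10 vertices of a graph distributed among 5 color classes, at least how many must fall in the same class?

By pigeonhole with 10 objects and 5 categories: ceiling(10/5).

Final answer: 2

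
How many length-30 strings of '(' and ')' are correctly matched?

The structures are counted by the Catalan number C_n. Here n = 15 (pairs).
C_n = C(2n,n)/(n+1), so C_{15} = C(30,15)/16 = 155117520/16.

Final answer: C_{15} = 9694845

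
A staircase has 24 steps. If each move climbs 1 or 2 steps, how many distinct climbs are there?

Let f(n) count the ways. The last step is size 1 or 2, so f(n) = f(n-1) + f(n-2) with f(1)=1, f(2)=2.
Computing successive values: f(1)=1, f(2)=2, f(3)=3, f(4)=5, f(5)=8, f(6)=13, f(7)=21, f(8)=34, f(9)=55, f(10)=89, f(11)=144, f(12)=233, f(13)=377, f(14)=610, f(15)=987, f(16)=1597, f(17)=2584, f(18)=4181, f(19)=6765, f(20)=10946, f(21)=17711, f(22)=28657, f(23)=46368, f(24)=75025.

Final answer: 75025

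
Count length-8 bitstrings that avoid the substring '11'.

Let a(n) count valid strings. If the last bit is 0 the prefix is any valid string of length n-1; if it is 1 the string must end in 01 with a valid prefix of length n-2. So a(n) = a(n-1) + a(n-2), a(1)=2, a(2)=3.
Building up term by term: a(1)=2, a(2)=3, a(3)=5, a(4)=8, a(5)=13, a(6)=21, a(7)=34, a(8)=55.

Final answer: 55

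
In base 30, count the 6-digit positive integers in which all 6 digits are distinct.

First digit: 29 (nonzero). Second: 29 (not first). Third: 28, etc.
Total: 29 x 29 x 28 x 27 x 26 x 25.

Final answer: 413267400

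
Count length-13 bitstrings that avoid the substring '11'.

A valid string ends in 0 (append to any length-(n-1) valid string) or in 01 (append to any length-(n-2) valid string), so a(n) = a(n-1) + a(n-2) with a(1)=2, a(2)=3.
Iterating the recurrence: a(1)=2, a(2)=3, a(3)=5, a(4)=8, a(5)=13, a(6)=21, a(7)=34, a(8)=55, a(9)=89, a(10)=144, a(11)=233, a(12)=377, a(13)=610.

Final answer: 610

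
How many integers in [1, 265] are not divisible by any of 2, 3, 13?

|div by 2|=132, |div by 3|=88, |div by 13|=20.
|div by 2&3|=44, |div by 2&13|=10, |div by 3&13|=6, |div by all|=3.
By inclusion-exclusion, divisible by at least one: 132+88+20-44-10-6+3 = 183.
Not divisible by any: 265 - 183.

Final answer: 82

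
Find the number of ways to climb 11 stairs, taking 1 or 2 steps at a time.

Let f(n) be the number of climbs. Removing the last move (1 or 2 steps) gives f(n) = f(n-1) + f(n-2); base cases f(1)=1, f(2)=2.
Computing successive values: f(1)=1, f(2)=2, f(3)=3, f(4)=5, f(5)=8, f(6)=13, f(7)=21, f(8)=34, f(9)=55, f(10)=89, f(11)=144.

Final answer: 144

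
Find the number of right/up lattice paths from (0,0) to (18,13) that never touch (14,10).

Total paths to (18,13): C(31,13) = 206253075.
Paths through (14,10): C(24,10) x C(7,3) = 68643960.
Avoiding (14,10): 206253075 - 68643960.

Final answer: 137609115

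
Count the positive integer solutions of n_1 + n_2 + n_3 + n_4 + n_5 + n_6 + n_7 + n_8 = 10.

Substitute n'_i = n_i - 1 (so n'_i >= 0). Then sum n'_i = 10 - 8 = 2.
Stars and bars: C(2+8-1, 8-1) = C(9,7).

Final answer: C(9,7) = 36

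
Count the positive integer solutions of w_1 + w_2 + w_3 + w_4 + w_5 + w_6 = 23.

Substitute w'_i = w_i - 1 (so w'_i >= 0). Then sum w'_i = 23 - 6 = 17.
Stars and bars: C(17+6-1, 6-1) = C(22,5).

Final answer: C(22,5) = 26334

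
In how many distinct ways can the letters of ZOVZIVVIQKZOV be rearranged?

Letters (I:2, K:1, O:2, Q:1, V:4, Z:3). Total letters: 13.
Permutations = 13!/(4! x 3! x 2! x 2!).

Final answer: 10810800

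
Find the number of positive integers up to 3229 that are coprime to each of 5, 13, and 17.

|div by 5|=645, |div by 13|=248, |div by 17|=189.
|div by 5&13|=49, |div by 5&17|=37, |div by 13&17|=14, |div by all|=2.
By inclusion-exclusion, divisible by at least one: 645+248+189-49-37-14+2 = 984.
Not divisible by any: 3229 - 984.

Final answer: 2245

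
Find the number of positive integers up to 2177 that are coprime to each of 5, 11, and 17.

|div by 5|=435, |div by 11|=197, |div by 17|=128.
|div by 5&11|=39, |div by 5&17|=25, |div by 11&17|=11, |div by all|=2.
By inclusion-exclusion, divisible by at least one: 435+197+128-39-25-11+2 = 687.
Not divisible by any: 2177 - 687.

Final answer: 1490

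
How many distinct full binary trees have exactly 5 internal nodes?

This is a standard Catalan-number count: the answer is C_n. Here n = 5.
C_n = C(2n,n)/(n+1), so C_{5} = C(10,5)/6 = 252/6.

Final answer: C_{5} = 42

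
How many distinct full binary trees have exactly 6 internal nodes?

This is a standard Catalan-number count: the answer is C_n. Here n = 6.
Using C_0 = 1 and C_(k+1) = C_k x 2(2k+1)/(k+2), build up term by term: C_1=1, C_2=2, C_3=5, C_4=14, C_5=42, C_6=132.

Final answer: C_{6} = 132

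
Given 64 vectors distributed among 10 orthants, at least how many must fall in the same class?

By pigeonhole with 64 objects and 10 categories: ceiling(64/10).

Final answer: 7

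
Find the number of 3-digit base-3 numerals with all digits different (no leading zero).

First digit: 2 (nonzero). Second: 2 (not first). Third: 1, etc.
Total: 2 x 2 x 1.

Final answer: 4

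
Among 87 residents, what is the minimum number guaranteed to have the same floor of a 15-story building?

There are 15 possible values for floor of a 15-story building. With 87 residents and 15 categories, by pigeonhole: ceiling(87/15).

Final answer: 6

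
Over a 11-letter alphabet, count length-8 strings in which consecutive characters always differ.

First character: 11 choices. Each subsequent: 10 choices (must differ from the previous one).
Total: 11 x 10^7.

Final answer: 11 x 10^{7} = 110000000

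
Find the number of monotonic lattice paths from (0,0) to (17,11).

Each path has 17 right steps and 11 up steps in some order (28 steps total).
Choose which 11 of the 28 steps are up: C(28,11).

Final answer: C(28,11) = 21474180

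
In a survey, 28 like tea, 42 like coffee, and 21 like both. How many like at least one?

|A union B| = |A| + |B| - |A intersect B| = 28 + 42 - 21.

Final answer: 49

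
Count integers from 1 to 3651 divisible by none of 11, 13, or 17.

|div by 11|=331, |div by 13|=280, |div by 17|=214.
|div by 11&13|=25, |div by 11&17|=19, |div by 13&17|=16, |div by all|=1.
By inclusion-exclusion, divisible by at least one: 331+280+214-25-19-16+1 = 766.
Not divisible by any: 3651 - 766.

Final answer: 2885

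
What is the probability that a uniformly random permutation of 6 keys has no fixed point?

Use the recurrence D(n) = (n-1)(D(n-1) + D(n-2)) with D(0)=1, D(1)=0.
Building up: D(2)=1, D(3)=2, D(4)=9, D(5)=44, D(6)=265.
Total arrangements: 6! = 720.
Probability = D(6)/6! = 53/144.

Final answer: D(6)/6! = 265/720 = 0.368056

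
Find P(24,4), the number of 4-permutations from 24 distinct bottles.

P(24,4) = 24!/(24-4)! = 24!/20!.

Final answer: P(24,4) = 255024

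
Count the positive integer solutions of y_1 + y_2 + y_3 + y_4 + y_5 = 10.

Substitute y'_i = y_i - 1 (so y'_i >= 0). Then sum y'_i = 10 - 5 = 5.
Stars and bars: C(5+5-1, 5-1) = C(9,4).

Final answer: C(9,4) = 126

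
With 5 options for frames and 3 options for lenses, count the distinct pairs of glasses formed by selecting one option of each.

By the multiplication principle: 5 x 3.

Final answer: 15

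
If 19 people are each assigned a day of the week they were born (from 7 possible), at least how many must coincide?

There are 7 possible values for day of the week they were born. With 19 people and 7 categories, by pigeonhole: ceiling(19/7).

Final answer: 3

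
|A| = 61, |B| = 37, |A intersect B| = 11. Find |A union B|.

|A union B| = |A| + |B| - |A intersect B| = 61 + 37 - 11.

Final answer: 87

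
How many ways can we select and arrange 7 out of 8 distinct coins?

P(8,7) = 8!/(8-7)! = 8!/1!.

Final answer: P(8,7) = 40320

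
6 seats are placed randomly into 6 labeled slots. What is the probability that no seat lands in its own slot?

Use the recurrence D(n) = (n-1)(D(n-1) + D(n-2)) with D(0)=1, D(1)=0.
Building up: D(2)=1, D(3)=2, D(4)=9, D(5)=44, D(6)=265.
Total arrangements: 6! = 720.
Probability = D(6)/6! = 53/144.

Final answer: D(6)/6! = 265/720 = 0.368056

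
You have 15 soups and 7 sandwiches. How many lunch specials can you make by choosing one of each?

By the multiplication principle: 15 x 7.

Final answer: 105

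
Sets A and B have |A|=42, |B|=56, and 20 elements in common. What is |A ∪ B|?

|A union B| = |A| + |B| - |A intersect B| = 42 + 56 - 20.

Final answer: 78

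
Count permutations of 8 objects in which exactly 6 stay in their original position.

Choose which 6 elements are fixed: C(8,6) = 28.
Derange the remaining 2 using D(j) = (j-1)(D(j-1) + D(j-2)), D(0)=1, D(1)=0: D(2)=1.
Total: 28 x 1.

Final answer: C(8,6) D(2) = 28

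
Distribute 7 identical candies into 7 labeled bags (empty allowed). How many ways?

Stars and bars: C(n+k-1, k-1) = C(13,6).

Final answer: C(13,6) = 1716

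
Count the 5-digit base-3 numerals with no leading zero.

In base 3, the leading digit has 2 choices (1..2); each of the remaining 4 digits has 3 choices.
Total: 2 x 3^4.

Final answer: 162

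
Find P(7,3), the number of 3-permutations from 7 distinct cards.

P(7,3) = 7!/(7-3)! = 7!/4!.

Final answer: P(7,3) = 210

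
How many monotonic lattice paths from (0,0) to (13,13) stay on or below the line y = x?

Total monotonic paths to (13,13): C(26,13) = 10400600.
Reflecting each bad path at its first crossing gives a bijection with paths to (12,14): C(26,14) = 9657700.
Valid Dyck paths: 10400600 - 9657700.
(Equivalently, C_{13} = C(26,13)/14 = 10400600/14.)

Final answer: C_{13} = 742900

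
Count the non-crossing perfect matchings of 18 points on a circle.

The structures are counted by the Catalan number C_n. Here n = 18/2 = 9.
C_n = C(2n,n) - C(2n,n+1), so C_{9} = C(18,9) - C(18,10) = 48620 - 43758.

Final answer: C_{9} = 4862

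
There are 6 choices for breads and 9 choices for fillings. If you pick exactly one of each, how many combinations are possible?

By the multiplication principle: 6 x 9.

Final answer: 54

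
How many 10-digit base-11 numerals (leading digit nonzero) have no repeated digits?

First digit: 10 (nonzero). Second: 10 (not first). Third: 9, etc.
Total: 10 x 10 x 9 x 8 x 7 x 6 x 5 x 4 x 3 x 2.

Final answer: 36288000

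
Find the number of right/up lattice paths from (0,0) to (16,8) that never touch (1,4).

Total paths to (16,8): C(24,8) = 735471.
Paths through (1,4): C(5,4) x C(19,4) = 19380.
Avoiding (1,4): 735471 - 19380.

Final answer: 716091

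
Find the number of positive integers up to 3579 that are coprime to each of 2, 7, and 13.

|div by 2|=1789, |div by 7|=511, |div by 13|=275.
|div by 2&7|=255, |div by 2&13|=137, |div by 7&13|=39, |div by all|=19.
By inclusion-exclusion, divisible by at least one: 1789+511+275-255-137-39+19 = 2163.
Not divisible by any: 3579 - 2163.

Final answer: 1416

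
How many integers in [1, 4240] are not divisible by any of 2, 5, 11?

|div by 2|=2120, |div by 5|=848, |div by 11|=385.
|div by 2&5|=424, |div by 2&11|=192, |div by 5&11|=77, |div by all|=38.
By inclusion-exclusion, divisible by at least one: 2120+848+385-424-192-77+38 = 2698.
Not divisible by any: 4240 - 2698.

Final answer: 1542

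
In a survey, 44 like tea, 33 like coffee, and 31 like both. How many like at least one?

|A union B| = |A| + |B| - |A intersect B| = 44 + 33 - 31.

Final answer: 46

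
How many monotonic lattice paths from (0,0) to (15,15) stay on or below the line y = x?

Total monotonic paths to (15,15): C(30,15) = 155117520.
Paths that cross above y=x (reflection bijection): C(30,16) = 145422675.
Valid Dyck paths: 155117520 - 145422675.
(Equivalently, C_{15} = C(30,15)/16 = 155117520/16.)

Final answer: C_{15} = 9694845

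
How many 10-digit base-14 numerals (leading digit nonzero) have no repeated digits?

First digit: 13 (nonzero). Second: 13 (not first). Third: 12, etc.
Total: 13 x 13 x 12 x 11 x 10 x 9 x 8 x 7 x 6 x 5.

Final answer: 3372969600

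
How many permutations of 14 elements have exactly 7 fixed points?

Choose which 7 elements are fixed: C(14,7) = 3432.
Derange the remaining 7 using D(j) = (j-1)(D(j-1) + D(j-2)), D(0)=1, D(1)=0: D(2)=1, D(3)=2, D(4)=9, D(5)=44, D(6)=265, D(7)=1854.
Total: 3432 x 1854.

Final answer: C(14,7) D(7) = 6362928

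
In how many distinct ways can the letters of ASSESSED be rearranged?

Letters (A:1, D:1, E:2, S:4). Total letters: 8.
Permutations = 8!/(4! x 2!).

Final answer: 840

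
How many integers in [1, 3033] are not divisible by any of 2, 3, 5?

|div by 2|=1516, |div by 3|=1011, |div by 5|=606.
|div by 2&3|=505, |div by 2&5|=303, |div by 3&5|=202, |div by all|=101.
By inclusion-exclusion, divisible by at least one: 1516+1011+606-505-303-202+101 = 2224.
Not divisible by any: 3033 - 2224.

Final answer: 809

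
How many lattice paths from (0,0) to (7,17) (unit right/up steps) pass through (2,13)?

Paths (0,0)->(2,13): C(15,13) = 105.
Paths (2,13)->(7,17): C(9,4) = 126.
By multiplication principle: 105 x 126.

Final answer: 13230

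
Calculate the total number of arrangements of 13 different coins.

The number of ways to arrange 13 distinct objects is 13!.

Final answer: 13! = 6227020800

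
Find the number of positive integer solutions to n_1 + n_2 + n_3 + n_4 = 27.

Substitute n'_i = n_i - 1 (so n'_i >= 0). Then sum n'_i = 27 - 4 = 23.
Stars and bars: C(23+4-1, 4-1) = C(26,3).

Final answer: C(26,3) = 2600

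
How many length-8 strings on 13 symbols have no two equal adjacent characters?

First character: 13 choices. Each subsequent: 12 choices (must differ from the previous one).
Total: 13 x 12^7.

Final answer: 13 x 12^{7} = 465813504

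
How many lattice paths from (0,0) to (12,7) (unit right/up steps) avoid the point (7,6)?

Total paths to (12,7): C(19,7) = 50388.
Paths through (7,6): C(13,6) x C(6,1) = 10296.
Avoiding (7,6): 50388 - 10296.

Final answer: 40092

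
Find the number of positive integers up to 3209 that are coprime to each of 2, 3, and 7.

|div by 2|=1604, |div by 3|=1069, |div by 7|=458.
|div by 2&3|=534, |div by 2&7|=229, |div by 3&7|=152, |div by all|=76.
By inclusion-exclusion, divisible by at least one: 1604+1069+458-534-229-152+76 = 2292.
Not divisible by any: 3209 - 2292.

Final answer: 917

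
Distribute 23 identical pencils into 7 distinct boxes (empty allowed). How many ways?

Stars and bars: C(n+k-1, k-1) = C(29,6).

Final answer: C(29,6) = 475020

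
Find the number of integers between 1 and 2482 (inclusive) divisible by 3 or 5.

Multiples of 3: 827. Multiples of 5: 496. Of both (lcm=15): 165.
By inclusion-exclusion: 827 + 496 - 165.

Final answer: 1158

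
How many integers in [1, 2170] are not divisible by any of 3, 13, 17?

|div by 3|=723, |div by 13|=166, |div by 17|=127.
|div by 3&13|=55, |div by 3&17|=42, |div by 13&17|=9, |div by all|=3.
By inclusion-exclusion, divisible by at least one: 723+166+127-55-42-9+3 = 913.
Not divisible by any: 2170 - 913.

Final answer: 1257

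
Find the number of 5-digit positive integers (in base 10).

The leading digit cannot be 0 (9 options); the other 4 digits can be anything (10 options each).
Total: 9 x 10^4.

Final answer: 90000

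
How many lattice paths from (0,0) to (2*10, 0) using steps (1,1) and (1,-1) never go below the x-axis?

Total monotonic paths to (10,10): C(20,10) = 184756.
Paths that cross above y=x (reflection bijection): C(20,11) = 167960.
Valid Dyck paths: 184756 - 167960.
(Check: C(20,10) - C(20,11) = C(20,10)/11, the Catalan number C_{10}.)

Final answer: C_{10} = 16796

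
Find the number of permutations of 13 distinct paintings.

The number of ways to arrange 13 distinct objects is 13!.

Final answer: 13! = 6227020800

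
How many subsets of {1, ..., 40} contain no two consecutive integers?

Condition on whether n belongs to the subset: if not, any valid subset of {1, ..., n-1} works (a(n-1)); if so, n-1 is excluded and the rest is a valid subset of {1, ..., n-2} (a(n-2)). Hence a(n) = a(n-1) + a(n-2), a(1)=2, a(2)=3.
Computing successive values: a(1)=2, a(2)=3, a(3)=5, a(4)=8, a(5)=13, a(6)=21, a(7)=34, a(8)=55, a(9)=89, a(10)=144, a(11)=233, a(12)=377, a(13)=610, a(14)=987, a(15)=1597, a(16)=2584, a(17)=4181, a(18)=6765, a(19)=10946, a(20)=17711, a(21)=28657, a(22)=46368, a(23)=75025, a(24)=121393, a(25)=196418, a(26)=317811, a(27)=514229, a(28)=832040, a(29)=1346269, a(30)=2178309, a(31)=3524578, a(32)=5702887, a(33)=9227465, a(34)=14930352, a(35)=24157817, a(36)=39088169, a(37)=63245986, a(38)=102334155, a(39)=165580141, a(40)=267914296.

Final answer: 267914296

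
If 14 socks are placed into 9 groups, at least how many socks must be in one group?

By the pigeonhole principle: ceiling(14/9).

Final answer: 2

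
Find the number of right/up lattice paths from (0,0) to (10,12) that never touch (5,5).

Total paths to (10,12): C(22,12) = 646646.
Paths through (5,5): C(10,5) x C(12,7) = 199584.
Avoiding (5,5): 646646 - 199584.

Final answer: 447062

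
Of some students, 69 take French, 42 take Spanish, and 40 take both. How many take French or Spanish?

|A union B| = |A| + |B| - |A intersect B| = 69 + 42 - 40.

Final answer: 71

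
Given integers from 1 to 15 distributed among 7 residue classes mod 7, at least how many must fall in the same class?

By pigeonhole with 15 objects and 7 categories: ceiling(15/7).

Final answer: 3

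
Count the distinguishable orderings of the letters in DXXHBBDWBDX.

Letters (B:3, D:3, H:1, W:1, X:3). Total letters: 11.
Permutations = 11!/(3! x 3! x 3!).

Final answer: 184800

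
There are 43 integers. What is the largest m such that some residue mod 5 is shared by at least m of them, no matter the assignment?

There are 5 possible values for residue mod 5. With 43 integers and 5 categories, by pigeonhole: ceiling(43/5).

Final answer: 9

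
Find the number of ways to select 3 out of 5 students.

C(5,3) = 5!/(3! x (5-3)!).

Final answer: C(5,3) = 10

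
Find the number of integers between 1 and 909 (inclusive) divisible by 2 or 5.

Multiples of 2: 454. Multiples of 5: 181. Of both (lcm=10): 90.
By inclusion-exclusion: 454 + 181 - 90.

Final answer: 545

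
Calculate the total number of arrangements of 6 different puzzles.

The number of ways to arrange 6 distinct objects is 6!.

Final answer: 6! = 720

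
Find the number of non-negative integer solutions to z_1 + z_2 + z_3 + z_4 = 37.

Stars and bars with 37 stars and 3 bars:
C(37+4-1, 4-1) = C(40,3).

Final answer: C(40,3) = 9880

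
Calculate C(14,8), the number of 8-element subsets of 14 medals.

C(14,8) = 14!/(8! x (14-8)!).

Final answer: C(14,8) = 3003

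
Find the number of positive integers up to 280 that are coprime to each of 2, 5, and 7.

|div by 2|=140, |div by 5|=56, |div by 7|=40.
|div by 2&5|=28, |div by 2&7|=20, |div by 5&7|=8, |div by all|=4.
By inclusion-exclusion, divisible by at least one: 140+56+40-28-20-8+4 = 184.
Not divisible by any: 280 - 184.

Final answer: 96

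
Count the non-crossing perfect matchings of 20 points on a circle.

This is a standard Catalan-number count: the answer is C_n. Here n = 20/2 = 10.
C_n = C(2n,n) - C(2n,n+1), so C_{10} = C(20,10) - C(20,11) = 184756 - 167960.

Final answer: C_{10} = 16796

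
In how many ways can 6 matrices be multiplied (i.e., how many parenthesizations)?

The structures are counted by the Catalan number C_n. Here n = 6 - 1 = 5.
C_n = C(2n,n)/(n+1), so C_{5} = C(10,5)/6 = 252/6.

Final answer: C_{5} = 42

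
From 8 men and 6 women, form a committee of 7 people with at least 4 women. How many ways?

Sum over valid woman counts:
C(6,4)C(8,3) = 840
C(6,5)C(8,2) = 168
C(6,6)C(8,1) = 8
Total: 840 + 168 + 8.

Final answer: 1016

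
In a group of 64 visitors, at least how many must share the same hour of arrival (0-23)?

There are 24 possible values for hour of arrival (0-23). With 64 visitors and 24 categories, by pigeonhole: ceiling(64/24).

Final answer: 3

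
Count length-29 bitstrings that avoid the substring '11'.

Classify by the final bit: ...0 gives a(n-1) strings, ...01 gives a(n-2) strings. Thus a(n) = a(n-1) + a(n-2) with a(1)=2, a(2)=3.
Computing successive values: a(1)=2, a(2)=3, a(3)=5, a(4)=8, a(5)=13, a(6)=21, a(7)=34, a(8)=55, a(9)=89, a(10)=144, a(11)=233, a(12)=377, a(13)=610, a(14)=987, a(15)=1597, a(16)=2584, a(17)=4181, a(18)=6765, a(19)=10946, a(20)=17711, a(21)=28657, a(22)=46368, a(23)=75025, a(24)=121393, a(25)=196418, a(26)=317811, a(27)=514229, a(28)=832040, a(29)=1346269.

Final answer: 1346269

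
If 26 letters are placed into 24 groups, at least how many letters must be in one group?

By the pigeonhole principle: ceiling(26/24).

Final answer: 2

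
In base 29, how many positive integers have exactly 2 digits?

In base 29, the leading digit has 28 choices (1..28); each of the remaining 1 digits has 29 choices.
Total: 28 x 29^1.

Final answer: 812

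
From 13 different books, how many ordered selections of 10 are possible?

P(13,10) = 13!/(13-10)! = 13!/3!.

Final answer: P(13,10) = 1037836800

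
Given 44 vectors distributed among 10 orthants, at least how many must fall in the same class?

By pigeonhole with 44 objects and 10 categories: ceiling(44/10).

Final answer: 5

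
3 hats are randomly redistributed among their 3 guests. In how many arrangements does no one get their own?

Use the recurrence D(n) = (n-1)(D(n-1) + D(n-2)) with D(0)=1, D(1)=0.
D(2) = 1 x (0 + 1) = 1
D(3) = 2 x (D(2) + D(1)) = 2 x (1 + 0)

Final answer: D(3) = 2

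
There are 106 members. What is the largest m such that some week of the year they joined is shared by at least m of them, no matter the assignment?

There are 52 possible values for week of the year they joined. With 106 members and 52 categories, by pigeonhole: ceiling(106/52).

Final answer: 3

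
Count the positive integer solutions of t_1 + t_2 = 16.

Substitute t'_i = t_i - 1 (so t'_i >= 0). Then sum t'_i = 16 - 2 = 14.
Stars and bars: C(14+2-1, 2-1) = C(15,1).

Final answer: C(15,1) = 15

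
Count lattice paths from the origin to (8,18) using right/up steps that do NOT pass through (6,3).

Total paths to (8,18): C(26,18) = 1562275.
Paths through (6,3): C(9,3) x C(17,15) = 11424.
Avoiding (6,3): 1562275 - 11424.

Final answer: 1550851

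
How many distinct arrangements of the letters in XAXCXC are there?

Letters (A:1, C:2, X:3). Total letters: 6.
Permutations = 6!/(3! x 2!).

Final answer: 60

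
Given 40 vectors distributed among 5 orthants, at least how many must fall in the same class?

By pigeonhole with 40 objects and 5 categories: ceiling(40/5).

Final answer: 8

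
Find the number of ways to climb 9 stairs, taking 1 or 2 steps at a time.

Let f(n) count the ways. The last step is size 1 or 2, so f(n) = f(n-1) + f(n-2) with f(1)=1, f(2)=2.
Computing successive values: f(1)=1, f(2)=2, f(3)=3, f(4)=5, f(5)=8, f(6)=13, f(7)=21, f(8)=34, f(9)=55.

Final answer: 55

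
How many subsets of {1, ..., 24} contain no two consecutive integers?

Let a(n) count such subsets of {1, ..., n}. Either n is excluded (a(n-1) ways) or n is included, forcing n-1 out (a(n-2) ways), so a(n) = a(n-1) + a(n-2) with a(1)=2, a(2)=3.
Computing successive values: a(1)=2, a(2)=3, a(3)=5, a(4)=8, a(5)=13, a(6)=21, a(7)=34, a(8)=55, a(9)=89, a(10)=144, a(11)=233, a(12)=377, a(13)=610, a(14)=987, a(15)=1597, a(16)=2584, a(17)=4181, a(18)=6765, a(19)=10946, a(20)=17711, a(21)=28657, a(22)=46368, a(23)=75025, a(24)=121393.

Final answer: 121393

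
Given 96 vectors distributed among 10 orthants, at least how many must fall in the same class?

By pigeonhole with 96 objects and 10 categories: ceiling(96/10).

Final answer: 10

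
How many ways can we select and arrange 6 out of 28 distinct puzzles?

P(28,6) = 28!/(28-6)! = 28!/22!.

Final answer: P(28,6) = 271252800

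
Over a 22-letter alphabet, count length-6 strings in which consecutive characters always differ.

First character: 22 choices. Each subsequent: 21 choices (must differ from the previous one).
Total: 22 x 21^5.

Final answer: 22 x 21^{5} = 89850222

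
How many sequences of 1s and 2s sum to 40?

Condition on the final move: it is a 1-step (f(n-1) ways to get there) or a 2-step (f(n-2) ways), so f(n) = f(n-1) + f(n-2), with f(1)=1, f(2)=2.
Building up term by term: f(1)=1, f(2)=2, f(3)=3, f(4)=5, f(5)=8, f(6)=13, f(7)=21, f(8)=34, f(9)=55, f(10)=89, f(11)=144, f(12)=233, f(13)=377, f(14)=610, f(15)=987, f(16)=1597, f(17)=2584, f(18)=4181, f(19)=6765, f(20)=10946, f(21)=17711, f(22)=28657, f(23)=46368, f(24)=75025, f(25)=121393, f(26)=196418, f(27)=317811, f(28)=514229, f(29)=832040, f(30)=1346269, f(31)=2178309, f(32)=3524578, f(33)=5702887, f(34)=9227465, f(35)=14930352, f(36)=24157817, f(37)=39088169, f(38)=63245986, f(39)=102334155, f(40)=165580141.

Final answer: 165580141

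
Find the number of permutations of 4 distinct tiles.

The number of ways to arrange 4 distinct objects is 4!.

Final answer: 4! = 24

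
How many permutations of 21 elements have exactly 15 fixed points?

Choose which 15 elements are fixed: C(21,15) = 54264.
Derange the remaining 6 using D(j) = (j-1)(D(j-1) + D(j-2)), D(0)=1, D(1)=0: D(2)=1, D(3)=2, D(4)=9, D(5)=44, D(6)=265.
Total: 54264 x 265.

Final answer: C(21,15) D(6) = 14379960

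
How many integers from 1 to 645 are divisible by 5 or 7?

Multiples of 5: 129. Multiples of 7: 92. Of both (lcm=35): 18.
By inclusion-exclusion: 129 + 92 - 18.

Final answer: 203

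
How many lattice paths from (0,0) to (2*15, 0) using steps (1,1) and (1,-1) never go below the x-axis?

Total monotonic paths to (15,15): C(30,15) = 155117520.
By the reflection principle, paths that go above the diagonal number C(30,16) = 145422675.
Valid Dyck paths: 155117520 - 145422675.
(Check: C(30,15) - C(30,16) = C(30,15)/16, the Catalan number C_{15}.)

Final answer: C_{15} = 9694845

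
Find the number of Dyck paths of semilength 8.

Total monotonic paths to (8,8): C(16,8) = 12870.
By the reflection principle, paths that go above the diagonal number C(16,9) = 11440.
Valid Dyck paths: 12870 - 11440.
(This is the Catalan number C_{8}.)

Final answer: C_{8} = 1430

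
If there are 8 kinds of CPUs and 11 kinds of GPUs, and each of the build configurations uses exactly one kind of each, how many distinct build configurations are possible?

By the multiplication principle: 8 x 11.

Final answer: 88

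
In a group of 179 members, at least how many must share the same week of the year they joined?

There are 52 possible values for week of the year they joined. With 179 members and 52 categories, by pigeonhole: ceiling(179/52).

Final answer: 4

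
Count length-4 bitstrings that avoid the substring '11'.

A valid string ends in 0 (append to any length-(n-1) valid string) or in 01 (append to any length-(n-2) valid string), so a(n) = a(n-1) + a(n-2) with a(1)=2, a(2)=3.
Iterating the recurrence: a(1)=2, a(2)=3, a(3)=5, a(4)=8.

Final answer: 8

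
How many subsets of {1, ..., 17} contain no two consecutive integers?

Condition on whether n belongs to the subset: if not, any valid subset of {1, ..., n-1} works (a(n-1)); if so, n-1 is excluded and the rest is a valid subset of {1, ..., n-2} (a(n-2)). Hence a(n) = a(n-1) + a(n-2), a(1)=2, a(2)=3.
Computing successive values: a(1)=2, a(2)=3, a(3)=5, a(4)=8, a(5)=13, a(6)=21, a(7)=34, a(8)=55, a(9)=89, a(10)=144, a(11)=233, a(12)=377, a(13)=610, a(14)=987, a(15)=1597, a(16)=2584, a(17)=4181.

Final answer: 4181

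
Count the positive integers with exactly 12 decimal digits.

First digit: 9 choices (1-9). Each of the remaining 11 digits: 10 choices.
Total: 9 x 10^11.

Final answer: 900000000000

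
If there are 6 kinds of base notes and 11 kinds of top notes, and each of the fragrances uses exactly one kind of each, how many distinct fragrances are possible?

By the multiplication principle: 6 x 11.

Final answer: 66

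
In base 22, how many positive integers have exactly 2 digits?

These are the integers in [22^1, 22^2), so the count is 22^2 - 22^1 = 21 x 22^1.

Final answer: 462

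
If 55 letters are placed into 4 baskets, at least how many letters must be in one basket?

By the pigeonhole principle: ceiling(55/4).

Final answer: 14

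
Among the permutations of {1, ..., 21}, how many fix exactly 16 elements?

Choose which 16 elements are fixed: C(21,16) = 20349.
Derange the remaining 5 using D(j) = (j-1)(D(j-1) + D(j-2)), D(0)=1, D(1)=0: D(2)=1, D(3)=2, D(4)=9, D(5)=44.
Total: 20349 x 44.

Final answer: C(21,16) D(5) = 895356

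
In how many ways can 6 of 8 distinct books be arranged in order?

P(8,6) = 8!/(8-6)! = 8!/2!.

Final answer: P(8,6) = 20160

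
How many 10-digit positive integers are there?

These are the integers in [10^9, 10^10), so the count is 10^10 - 10^9 = 9 x 10^9.

Final answer: 9000000000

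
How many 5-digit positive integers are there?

The leading digit cannot be 0 (9 options); the other 4 digits can be anything (10 options each).
Total: 9 x 10^4.

Final answer: 90000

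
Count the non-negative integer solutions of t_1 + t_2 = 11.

Stars and bars with 11 stars and 1 bars:
C(11+2-1, 2-1) = C(12,1).

Final answer: C(12,1) = 12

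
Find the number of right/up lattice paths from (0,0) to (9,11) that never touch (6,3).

Total paths to (9,11): C(20,11) = 167960.
Paths through (6,3): C(9,3) x C(11,8) = 13860.
Avoiding (6,3): 167960 - 13860.

Final answer: 154100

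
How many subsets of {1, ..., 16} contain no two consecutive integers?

Let a(n) count such subsets of {1, ..., n}. Either n is excluded (a(n-1) ways) or n is included, forcing n-1 out (a(n-2) ways), so a(n) = a(n-1) + a(n-2) with a(1)=2, a(2)=3.
Computing successive values: a(1)=2, a(2)=3, a(3)=5, a(4)=8, a(5)=13, a(6)=21, a(7)=34, a(8)=55, a(9)=89, a(10)=144, a(11)=233, a(12)=377, a(13)=610, a(14)=987, a(15)=1597, a(16)=2584.

Final answer: 2584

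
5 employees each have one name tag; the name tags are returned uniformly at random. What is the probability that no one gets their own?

Derangements satisfy D(n) = (n-1)(D(n-1) + D(n-2)), starting from D(0)=1, D(1)=0.
Building up: D(2)=1, D(3)=2, D(4)=9, D(5)=44.
Total arrangements: 5! = 120.
Probability = D(5)/5! = 11/30.

Final answer: D(5)/5! = 44/120 = 0.366667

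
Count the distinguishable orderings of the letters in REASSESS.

Letters (A:1, E:2, R:1, S:4). Total letters: 8.
Permutations = 8!/(4! x 2!).

Final answer: 840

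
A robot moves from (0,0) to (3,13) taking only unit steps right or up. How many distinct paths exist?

Each path has 3 right steps and 13 up steps in some order (16 steps total).
Choose which 13 of the 16 steps are up: C(16,13).

Final answer: C(16,13) = 560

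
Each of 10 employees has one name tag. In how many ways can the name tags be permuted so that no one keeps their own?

Use the recurrence D(n) = (n-1)(D(n-1) + D(n-2)) with D(0)=1, D(1)=0.
D(2) = 1 x (0 + 1) = 1
D(3) = 2 x (1 + 0) = 2
D(4) = 3 x (2 + 1) = 9
D(5) = 4 x (9 + 2) = 44
D(6) = 5 x (44 + 9) = 265
D(7) = 6 x (265 + 44) = 1854
D(8) = 7 x (1854 + 265) = 14833
D(9) = 8 x (14833 + 1854) = 133496
D(10) = 9 x (D(9) + D(8)) = 9 x (133496 + 14833)

Final answer: D(10) = 1334961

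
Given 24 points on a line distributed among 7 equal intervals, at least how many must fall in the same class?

By pigeonhole with 24 objects and 7 categories: ceiling(24/7).

Final answer: 4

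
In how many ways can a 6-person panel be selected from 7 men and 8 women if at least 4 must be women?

Sum over valid woman counts:
C(8,4)C(7,2) = 1470
C(8,5)C(7,1) = 392
C(8,6)C(7,0) = 28
Total: 1470 + 392 + 28.

Final answer: 1890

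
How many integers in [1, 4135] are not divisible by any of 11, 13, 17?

|div by 11|=375, |div by 13|=318, |div by 17|=243.
|div by 11&13|=28, |div by 11&17|=22, |div by 13&17|=18, |div by all|=1.
By inclusion-exclusion, divisible by at least one: 375+318+243-28-22-18+1 = 869.
Not divisible by any: 4135 - 869.

Final answer: 3266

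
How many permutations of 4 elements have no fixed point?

Derangements satisfy D(n) = (n-1)(D(n-1) + D(n-2)), starting from D(0)=1, D(1)=0.
D(2) = 1 x (0 + 1) = 1
D(3) = 2 x (1 + 0) = 2
D(4) = 3 x (D(3) + D(2)) = 3 x (2 + 1)

Final answer: D(4) = 9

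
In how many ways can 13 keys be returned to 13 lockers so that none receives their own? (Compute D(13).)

Derangements satisfy D(n) = (n-1)(D(n-1) + D(n-2)), starting from D(0)=1, D(1)=0.
D(2) = 1 x (0 + 1) = 1
D(3) = 2 x (1 + 0) = 2
D(4) = 3 x (2 + 1) = 9
D(5) = 4 x (9 + 2) = 44
D(6) = 5 x (44 + 9) = 265
D(7) = 6 x (265 + 44) = 1854
D(8) = 7 x (1854 + 265) = 14833
D(9) = 8 x (14833 + 1854) = 133496
D(10) = 9 x (133496 + 14833) = 1334961
D(11) = 10 x (1334961 + 133496) = 14684570
D(12) = 11 x (14684570 + 1334961) = 176214841
D(13) = 12 x (D(12) + D(11)) = 12 x (176214841 + 14684570)

Final answer: D(13) = 2290792932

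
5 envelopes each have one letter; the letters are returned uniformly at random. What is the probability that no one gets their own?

Use the recurrence D(n) = (n-1)(D(n-1) + D(n-2)) with D(0)=1, D(1)=0.
Building up: D(2)=1, D(3)=2, D(4)=9, D(5)=44.
Total arrangements: 5! = 120.
Probability = D(5)/5! = 11/30.

Final answer: D(5)/5! = 44/120 = 0.366667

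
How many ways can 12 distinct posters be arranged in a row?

The number of ways to arrange 12 distinct objects is 12!.

Final answer: 12! = 479001600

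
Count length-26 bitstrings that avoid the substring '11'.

A valid string ends in 0 (append to any length-(n-1) valid string) or in 01 (append to any length-(n-2) valid string), so a(n) = a(n-1) + a(n-2) with a(1)=2, a(2)=3.
Computing successive values: a(1)=2, a(2)=3, a(3)=5, a(4)=8, a(5)=13, a(6)=21, a(7)=34, a(8)=55, a(9)=89, a(10)=144, a(11)=233, a(12)=377, a(13)=610, a(14)=987, a(15)=1597, a(16)=2584, a(17)=4181, a(18)=6765, a(19)=10946, a(20)=17711, a(21)=28657, a(22)=46368, a(23)=75025, a(24)=121393, a(25)=196418, a(26)=317811.

Final answer: 317811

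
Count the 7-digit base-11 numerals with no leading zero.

These are the integers in [11^6, 11^7), so the count is 11^7 - 11^6 = 10 x 11^6.

Final answer: 17715610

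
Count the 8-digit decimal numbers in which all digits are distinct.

First digit: 9 (not 0). Second: 9 (not first). Third: 8, etc.
Total: 9 x 9 x 8 x 7 x 6 x 5 x 4 x 3.

Final answer: 1632960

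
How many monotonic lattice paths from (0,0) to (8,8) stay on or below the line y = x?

Total monotonic paths to (8,8): C(16,8) = 12870.
By the reflection principle, paths that go above the diagonal number C(16,9) = 11440.
Valid Dyck paths: 12870 - 11440.
(These counts are the Catalan numbers.)

Final answer: C_{8} = 1430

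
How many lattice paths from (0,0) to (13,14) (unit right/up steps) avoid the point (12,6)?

Total paths to (13,14): C(27,14) = 20058300.
Paths through (12,6): C(18,6) x C(9,8) = 167076.
Avoiding (12,6): 20058300 - 167076.

Final answer: 19891224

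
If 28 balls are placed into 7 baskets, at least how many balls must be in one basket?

By the pigeonhole principle: ceiling(28/7).

Final answer: 4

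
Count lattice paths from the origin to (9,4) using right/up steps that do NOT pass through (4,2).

Total paths to (9,4): C(13,4) = 715.
Paths through (4,2): C(6,2) x C(7,2) = 315.
Avoiding (4,2): 715 - 315.

Final answer: 400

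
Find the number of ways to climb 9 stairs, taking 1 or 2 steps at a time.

Let f(n) count the ways. The last step is size 1 or 2, so f(n) = f(n-1) + f(n-2) with f(1)=1, f(2)=2.
Iterating the recurrence: f(1)=1, f(2)=2, f(3)=3, f(4)=5, f(5)=8, f(6)=13, f(7)=21, f(8)=34, f(9)=55.

Final answer: 55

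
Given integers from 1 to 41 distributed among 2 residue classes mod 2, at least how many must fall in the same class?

By pigeonhole with 41 objects and 2 categories: ceiling(41/2).

Final answer: 21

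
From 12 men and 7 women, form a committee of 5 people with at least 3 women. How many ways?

Sum over valid woman counts:
C(7,3)C(12,2) = 2310
C(7,4)C(12,1) = 420
C(7,5)C(12,0) = 21
Total: 2310 + 420 + 21.

Final answer: 2751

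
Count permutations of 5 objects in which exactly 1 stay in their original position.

Choose which 1 elements are fixed: C(5,1) = 5.
Derange the remaining 4 using D(j) = (j-1)(D(j-1) + D(j-2)), D(0)=1, D(1)=0: D(2)=1, D(3)=2, D(4)=9.
Total: 5 x 9.

Final answer: C(5,1) D(4) = 45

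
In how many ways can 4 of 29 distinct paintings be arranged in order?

P(29,4) = 29!/(29-4)! = 29!/25!.

Final answer: P(29,4) = 570024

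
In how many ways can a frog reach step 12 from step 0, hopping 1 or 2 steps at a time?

Let f(n) be the number of climbs. Removing the last move (1 or 2 steps) gives f(n) = f(n-1) + f(n-2); base cases f(1)=1, f(2)=2.
Iterating the recurrence: f(1)=1, f(2)=2, f(3)=3, f(4)=5, f(5)=8, f(6)=13, f(7)=21, f(8)=34, f(9)=55, f(10)=89, f(11)=144, f(12)=233.

Final answer: 233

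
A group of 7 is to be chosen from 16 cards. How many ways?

C(16,7) = 16!/(7! x (16-7)!).

Final answer: C(16,7) = 11440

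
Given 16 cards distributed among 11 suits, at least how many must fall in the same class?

By pigeonhole with 16 objects and 11 categories: ceiling(16/11).

Final answer: 2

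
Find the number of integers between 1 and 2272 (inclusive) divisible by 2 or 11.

Multiples of 2: 1136. Multiples of 11: 206. Of both (lcm=22): 103.
By inclusion-exclusion: 1136 + 206 - 103.

Final answer: 1239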